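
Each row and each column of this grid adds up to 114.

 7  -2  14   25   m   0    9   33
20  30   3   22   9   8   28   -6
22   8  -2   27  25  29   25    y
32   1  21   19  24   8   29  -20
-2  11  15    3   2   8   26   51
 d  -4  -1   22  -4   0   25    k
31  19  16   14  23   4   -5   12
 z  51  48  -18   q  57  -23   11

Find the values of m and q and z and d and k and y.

m = 28, q = 7, z = -19, d = 23, k = 53, y = -20

Row 1 has 7 − 2 + 14 + 25 + 0 + 9 + 33 = 86; the blank must be 114 − 86 = 28.
Column 5 has 28 + 9 + 25 + 24 + 2 − 4 + 23 = 107; the blank must be 114 − 107 = 7.
Row 3 has 22 + 8 − 2 + 27 + 25 + 29 + 25 = 134; the blank must be 114 − 134 = -20.
Row 8 has 51 + 48 − 18 + 7 + 57 − 23 + 11 = 133; the blank must be 114 − 133 = -19.
Column 8 has 33 − 6 − 20 − 20 + 51 + 12 + 11 = 61; the blank must be 114 − 61 = 53.
Row 6 has -4 − 1 + 22 − 4 + 0 + 25 + 53 = 91; the blank must be 114 − 91 = 23.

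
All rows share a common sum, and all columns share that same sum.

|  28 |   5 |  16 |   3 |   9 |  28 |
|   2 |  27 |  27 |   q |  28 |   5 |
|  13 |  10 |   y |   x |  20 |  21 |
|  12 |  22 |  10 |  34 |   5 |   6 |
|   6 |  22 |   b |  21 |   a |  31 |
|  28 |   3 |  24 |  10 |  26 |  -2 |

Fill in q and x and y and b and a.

Rows 1 and 4 both sum to 89, so that's the common total.
Column 5 has 9 + 28 + 20 + 5 + 26 = 88; the blank must be 89 − 88 = 1.
Row 5 has 6 + 22 + 21 + 1 + 31 = 81; the blank must be 89 − 81 = 8.
Column 3 has 16 + 27 + 10 + 8 + 24 = 85; the blank must be 89 − 85 = 4.
Row 3 has 13 + 10 + 4 + 20 + 21 = 68; the blank must be 89 − 68 = 21.
Row 2 has 2 + 27 + 27 + 28 + 5 = 89; the blank must be 89 − 89 = 0.

q = 0, x = 21, y = 4, b = 8, a = 1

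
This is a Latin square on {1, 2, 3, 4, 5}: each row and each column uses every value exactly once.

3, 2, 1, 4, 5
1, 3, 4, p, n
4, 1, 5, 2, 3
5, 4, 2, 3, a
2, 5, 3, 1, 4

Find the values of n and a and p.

n = 2, a = 1, p = 5

For row 2, column 4: column 4 already has {1, 2, 3, 4}; that leaves 5.
For row 4, column 5: row 4 already has {2, 3, 4, 5}; that leaves 1.
For row 2, column 5: row 2 already has {1, 3, 4, 5}; that leaves 2.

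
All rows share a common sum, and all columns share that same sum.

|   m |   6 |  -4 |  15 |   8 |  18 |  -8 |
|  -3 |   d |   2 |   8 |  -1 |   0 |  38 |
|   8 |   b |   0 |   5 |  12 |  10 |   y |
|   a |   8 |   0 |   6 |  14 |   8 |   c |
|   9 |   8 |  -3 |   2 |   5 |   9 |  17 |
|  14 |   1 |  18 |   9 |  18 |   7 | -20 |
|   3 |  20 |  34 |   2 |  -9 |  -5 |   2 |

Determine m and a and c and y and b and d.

Rows 5 and 6 both sum to 47, so that's the common total.
Row 1 has 6 − 4 + 15 + 8 + 18 − 8 = 35; the blank must be 47 − 35 = 12.
Row 2 has -3 + 2 + 8 − 1 + 0 + 38 = 44; the blank must be 47 − 44 = 3.
Column 2 has 6 + 3 + 8 + 8 + 1 + 20 = 46; the blank must be 47 − 46 = 1.
Column 1 has 12 − 3 + 8 + 9 + 14 + 3 = 43; the blank must be 47 − 43 = 4.
Row 3 has 8 + 1 + 0 + 5 + 12 + 10 = 36; the blank must be 47 − 36 = 11.
Row 4 has 4 + 8 + 0 + 6 + 14 + 8 = 40; the blank must be 47 − 40 = 7.

m = 12, a = 4, c = 7, y = 11, b = 1, d = 3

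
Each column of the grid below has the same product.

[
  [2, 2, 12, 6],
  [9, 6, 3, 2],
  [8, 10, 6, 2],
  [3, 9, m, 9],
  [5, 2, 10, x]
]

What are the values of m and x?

Columns 1 and 2 each multiply to 2160, so every column has product 2160.
Column 3: 12×3×6×10 = 2160, so the missing entry is 2160 ÷ 2160 = 1.
Column 4: 6×2×2×9 = 216, so the missing entry is 2160 ÷ 216 = 10.

m = 1, x = 10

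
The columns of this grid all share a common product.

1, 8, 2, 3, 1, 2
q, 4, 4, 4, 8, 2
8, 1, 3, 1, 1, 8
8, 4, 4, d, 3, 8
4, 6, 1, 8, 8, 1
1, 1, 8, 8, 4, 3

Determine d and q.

d = 1, q = 3

Columns 5 and 6 each multiply to 768, so every column has product 768.
Column 4: 3×4×1×8×8 = 768, so the missing entry is 768 ÷ 768 = 1.
Column 1: 1×8×8×4×1 = 256, so the missing entry is 768 ÷ 256 = 3.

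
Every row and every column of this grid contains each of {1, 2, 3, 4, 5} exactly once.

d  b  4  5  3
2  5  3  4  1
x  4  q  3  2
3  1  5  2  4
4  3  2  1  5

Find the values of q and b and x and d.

For row 1, column 2: column 2 already has {1, 3, 4, 5}; that leaves 2.
At (row 3, col 3): column 3 already has {2, 3, 4, 5}, so the value is 1.
At (row 3, col 1): row 3 already has {1, 2, 3, 4}, so the value is 5.
Cell (1,1): row 1 already has {2, 3, 4, 5} → 1.

q = 1, b = 2, x = 5, d = 1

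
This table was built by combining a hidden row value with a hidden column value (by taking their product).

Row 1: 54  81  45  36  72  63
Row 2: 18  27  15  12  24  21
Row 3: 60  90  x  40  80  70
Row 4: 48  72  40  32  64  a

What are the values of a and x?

a = 56, x = 50

Each row is a constant multiple of every other row — this is a multiplication table with the headers hidden.
Row 4 is 48/54 = 8/9 times row 1, so its entry in column 6 is 63 × 8/9 = 56.
Row 3 is 60/54 = 10/9 times row 1, so its entry in column 3 is 45 × 10/9 = 50.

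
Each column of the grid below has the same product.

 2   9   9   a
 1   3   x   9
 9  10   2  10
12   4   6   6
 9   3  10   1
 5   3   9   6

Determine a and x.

Columns 1 and 2 each multiply to 9720, so every column has product 9720.
Column 4: 9×10×6×1×6 = 3240, so the missing entry is 9720 ÷ 3240 = 3.
Column 3: 9×2×6×10×9 = 9720, so the missing entry is 9720 ÷ 9720 = 1.

a = 3, x = 1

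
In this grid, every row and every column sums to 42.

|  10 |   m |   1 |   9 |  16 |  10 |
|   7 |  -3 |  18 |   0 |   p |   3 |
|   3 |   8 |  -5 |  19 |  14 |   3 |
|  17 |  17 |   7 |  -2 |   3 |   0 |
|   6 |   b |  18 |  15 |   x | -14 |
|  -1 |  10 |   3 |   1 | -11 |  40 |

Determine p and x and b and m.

p = 17, x = 3, b = 14, m = -4

The known cells in row 2 total 25, leaving 42 − 25 = 17 for the blank.
The known cells in column 5 total 39, leaving 42 − 39 = 3 for the blank.
The known cells in row 5 total 28, leaving 42 − 28 = 14 for the blank.
The known cells in row 1 total 46, leaving 42 − 46 = -4 for the blank.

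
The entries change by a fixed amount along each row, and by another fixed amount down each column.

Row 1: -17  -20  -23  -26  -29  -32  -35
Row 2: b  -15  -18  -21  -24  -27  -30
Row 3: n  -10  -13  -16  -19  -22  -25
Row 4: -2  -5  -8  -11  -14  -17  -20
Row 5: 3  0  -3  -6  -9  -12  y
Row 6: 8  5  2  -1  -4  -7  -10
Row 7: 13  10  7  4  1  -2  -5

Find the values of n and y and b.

n = -7, y = -15, b = -12

Along each row the entries change by -3 per step; down each column they change by 5.
Row 3: from -10 at column 2, stepping by -3 to column 1 gives -7.
Row 5: from 3 at column 1, stepping by -3 to column 7 gives -15.
Row 2: from -15 at column 2, stepping by -3 to column 1 gives -12.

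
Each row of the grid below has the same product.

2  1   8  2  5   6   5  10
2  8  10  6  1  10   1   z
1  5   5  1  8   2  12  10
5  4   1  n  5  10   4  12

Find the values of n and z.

n = 1, z = 5

Rows 1 and 3 each multiply to 48000, so every row has product 48000.
Row 4: 5×4×1×5×10×4×12 = 48000, so the missing entry is 48000 ÷ 48000 = 1.
Row 2: 2×8×10×6×1×10×1 = 9600, so the missing entry is 48000 ÷ 9600 = 5.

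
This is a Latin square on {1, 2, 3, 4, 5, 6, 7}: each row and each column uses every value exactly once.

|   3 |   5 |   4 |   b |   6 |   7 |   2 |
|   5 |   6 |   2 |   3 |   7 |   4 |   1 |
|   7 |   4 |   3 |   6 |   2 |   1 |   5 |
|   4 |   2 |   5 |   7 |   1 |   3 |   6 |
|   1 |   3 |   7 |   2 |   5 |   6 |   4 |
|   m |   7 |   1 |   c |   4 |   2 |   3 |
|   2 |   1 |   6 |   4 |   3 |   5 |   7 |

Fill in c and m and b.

c = 5, m = 6, b = 1

At (row 1, col 4): row 1 already has {2, 3, 4, 5, 6, 7}, so the value is 1.
Cell (6,4): column 4 already has {1, 2, 3, 4, 6, 7} → 5.
For row 6, column 1: row 6 already has {1, 2, 3, 4, 5, 7}; that leaves 6.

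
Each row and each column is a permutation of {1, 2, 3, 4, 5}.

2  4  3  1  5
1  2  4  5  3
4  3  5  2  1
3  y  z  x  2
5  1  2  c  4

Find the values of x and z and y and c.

For row 4, column 2: column 2 already has {1, 2, 3, 4}; that leaves 5.
Cell (4,3): column 3 already has {2, 3, 4, 5} → 1.
Cell (4,4): row 4 already has {1, 2, 3, 5} → 4.
At (row 5, col 4): row 5 already has {1, 2, 4, 5}, so the value is 3.

x = 4, z = 1, y = 5, c = 3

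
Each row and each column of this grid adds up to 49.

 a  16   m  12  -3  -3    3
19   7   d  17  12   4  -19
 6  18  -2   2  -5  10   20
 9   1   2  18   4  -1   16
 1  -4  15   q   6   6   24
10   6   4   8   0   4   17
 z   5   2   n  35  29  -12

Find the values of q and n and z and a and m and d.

q = 1, n = -9, z = -1, a = 5, m = 19, d = 9

Row 2 has 19 + 7 + 17 + 12 + 4 − 19 = 40; the blank must be 49 − 40 = 9.
Row 5 has 1 − 4 + 15 + 6 + 6 + 24 = 48; the blank must be 49 − 48 = 1.
Column 3 has 9 − 2 + 2 + 15 + 4 + 2 = 30; the blank must be 49 − 30 = 19.
Row 1 has 16 + 19 + 12 − 3 − 3 + 3 = 44; the blank must be 49 − 44 = 5.
Column 1 has 5 + 19 + 6 + 9 + 1 + 10 = 50; the blank must be 49 − 50 = -1.
Row 7 has -1 + 5 + 2 + 35 + 29 − 12 = 58; the blank must be 49 − 58 = -9.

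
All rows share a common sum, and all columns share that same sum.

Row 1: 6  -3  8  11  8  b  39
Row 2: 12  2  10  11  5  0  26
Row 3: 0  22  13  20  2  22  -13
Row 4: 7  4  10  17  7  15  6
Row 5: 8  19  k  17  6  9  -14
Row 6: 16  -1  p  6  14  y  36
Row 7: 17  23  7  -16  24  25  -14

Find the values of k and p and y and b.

k = 21, p = -3, y = -2, b = -3

Rows 2 and 3 both sum to 66, so that's the common total.
Row 1 has 6 − 3 + 8 + 11 + 8 + 39 = 69; the blank must be 66 − 69 = -3.
Column 6 has -3 + 0 + 22 + 15 + 9 + 25 = 68; the blank must be 66 − 68 = -2.
Row 5 has 8 + 19 + 17 + 6 + 9 − 14 = 45; the blank must be 66 − 45 = 21.
Row 6 has 16 − 1 + 6 + 14 − 2 + 36 = 69; the blank must be 66 − 69 = -3.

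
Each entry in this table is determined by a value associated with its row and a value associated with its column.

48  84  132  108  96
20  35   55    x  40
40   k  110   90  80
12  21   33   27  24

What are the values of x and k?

x = 45, k = 70

Each row is a constant multiple of every other row — this is a multiplication table with the headers hidden.
Row 2 is 40/96 = 5/12 times row 1, so its entry in column 4 is 108 × 5/12 = 45.
Row 3 is 80/96 = 5/6 times row 1, so its entry in column 2 is 84 × 5/6 = 70.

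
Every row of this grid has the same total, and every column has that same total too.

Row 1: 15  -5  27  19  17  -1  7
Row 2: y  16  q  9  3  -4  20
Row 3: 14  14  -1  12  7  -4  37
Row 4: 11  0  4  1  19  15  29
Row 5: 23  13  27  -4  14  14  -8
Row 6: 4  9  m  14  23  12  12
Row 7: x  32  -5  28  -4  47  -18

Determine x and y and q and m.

Rows 1 and 3 both sum to 79, so that's the common total.
Row 6: 4 + 9 + 14 + 23 + 12 + 12 = 74, so its missing entry is 79 − 74 = 5.
Column 3: 27 − 1 + 4 + 27 + 5 − 5 = 57, so its missing entry is 79 − 57 = 22.
Row 2: 16 + 22 + 9 + 3 − 4 + 20 = 66, so its missing entry is 79 − 66 = 13.
Row 7: 32 − 5 + 28 − 4 + 47 − 18 = 80, so its missing entry is 79 − 80 = -1.

x = -1, y = 13, q = 22, m = 5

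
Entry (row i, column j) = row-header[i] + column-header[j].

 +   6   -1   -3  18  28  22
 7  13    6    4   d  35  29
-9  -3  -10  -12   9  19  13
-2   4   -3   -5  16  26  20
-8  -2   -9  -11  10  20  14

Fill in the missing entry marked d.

7 + 18 = 25.

25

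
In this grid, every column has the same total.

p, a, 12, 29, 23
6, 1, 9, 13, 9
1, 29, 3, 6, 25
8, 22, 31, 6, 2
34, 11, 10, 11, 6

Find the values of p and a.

Columns 3 and 4 both add up to 65, so every column sums to 65.
Column 1: 6 + 1 + 8 + 34 = 49, so the missing entry is 65 − 49 = 16.
Column 2: 1 + 29 + 22 + 11 = 63, so the missing entry is 65 − 63 = 2.

p = 16, a = 2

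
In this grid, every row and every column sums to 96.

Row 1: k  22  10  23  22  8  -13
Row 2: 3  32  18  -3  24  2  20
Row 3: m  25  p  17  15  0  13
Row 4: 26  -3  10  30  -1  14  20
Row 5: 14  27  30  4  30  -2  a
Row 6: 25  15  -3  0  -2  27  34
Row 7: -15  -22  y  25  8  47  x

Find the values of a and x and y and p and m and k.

The known cells in row 1 total 72, leaving 96 − 72 = 24 for the blank.
The known cells in row 5 total 103, leaving 96 − 103 = -7 for the blank.
The known cells in column 1 total 77, leaving 96 − 77 = 19 for the blank.
The known cells in row 3 total 89, leaving 96 − 89 = 7 for the blank.
The known cells in column 3 total 72, leaving 96 − 72 = 24 for the blank.
The known cells in row 7 total 67, leaving 96 − 67 = 29 for the blank.

a = -7, x = 29, y = 24, p = 7, m = 19, k = 24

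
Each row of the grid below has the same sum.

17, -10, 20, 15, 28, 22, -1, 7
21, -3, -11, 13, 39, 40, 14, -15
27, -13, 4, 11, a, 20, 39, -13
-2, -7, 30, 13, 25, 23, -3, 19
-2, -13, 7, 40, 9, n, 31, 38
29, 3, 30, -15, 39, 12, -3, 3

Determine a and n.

a = 23, n = -12

Row 1 sums to 98 and so does row 2; that's the common total.
In row 3 the known cells total 75, leaving 98 − 75 = 23.
In row 5 the known cells total 110, leaving 98 − 110 = -12.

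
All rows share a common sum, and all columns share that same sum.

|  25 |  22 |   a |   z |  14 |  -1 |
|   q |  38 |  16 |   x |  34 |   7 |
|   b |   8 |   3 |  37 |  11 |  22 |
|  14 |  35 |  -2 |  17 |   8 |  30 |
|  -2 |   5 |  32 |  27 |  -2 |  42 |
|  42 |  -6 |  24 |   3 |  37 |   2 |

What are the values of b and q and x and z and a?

b = 21, q = 2, x = 5, z = 13, a = 29

Rows 4 and 5 both sum to 102, so that's the common total.
Row 3: 8 + 3 + 37 + 11 + 22 = 81, so its missing entry is 102 − 81 = 21.
Column 3: 16 + 3 − 2 + 32 + 24 = 73, so its missing entry is 102 − 73 = 29.
Row 1: 25 + 22 + 29 + 14 − 1 = 89, so its missing entry is 102 − 89 = 13.
Column 1: 25 + 21 + 14 − 2 + 42 = 100, so its missing entry is 102 − 100 = 2.
Row 2: 2 + 38 + 16 + 34 + 7 = 97, so its missing entry is 102 − 97 = 5.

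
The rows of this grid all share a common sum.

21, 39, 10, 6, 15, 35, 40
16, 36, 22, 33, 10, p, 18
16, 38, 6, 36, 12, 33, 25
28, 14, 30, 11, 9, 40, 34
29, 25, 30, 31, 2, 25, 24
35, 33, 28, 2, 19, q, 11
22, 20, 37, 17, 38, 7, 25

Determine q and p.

q = 38, p = 31

The complete rows each total 166.
Row 6 is missing 166 − 128 = 38 (since 35 + 33 + 28 + 2 + 19 + 11 = 128).
Row 2 is missing 166 − 135 = 31 (since 16 + 36 + 22 + 33 + 10 + 18 = 135).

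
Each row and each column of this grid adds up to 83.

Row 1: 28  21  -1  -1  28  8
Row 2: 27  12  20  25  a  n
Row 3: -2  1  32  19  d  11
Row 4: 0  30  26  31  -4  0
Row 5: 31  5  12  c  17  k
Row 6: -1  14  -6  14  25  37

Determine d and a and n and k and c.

The known cells in row 3 total 61, leaving 83 − 61 = 22 for the blank.
The known cells in column 4 total 88, leaving 83 − 88 = -5 for the blank.
The known cells in column 5 total 88, leaving 83 − 88 = -5 for the blank.
The known cells in row 2 total 79, leaving 83 − 79 = 4 for the blank.
The known cells in row 5 total 60, leaving 83 − 60 = 23 for the blank.

d = 22, a = -5, n = 4, k = 23, c = -5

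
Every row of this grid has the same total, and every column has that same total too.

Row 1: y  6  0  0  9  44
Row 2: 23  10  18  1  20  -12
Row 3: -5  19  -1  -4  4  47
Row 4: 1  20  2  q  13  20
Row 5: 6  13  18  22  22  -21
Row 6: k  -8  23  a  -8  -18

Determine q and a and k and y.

Rows 2 and 3 both sum to 60, so that's the common total.
The known cells in row 4 total 56, leaving 60 − 56 = 4 for the blank.
The known cells in column 4 total 23, leaving 60 − 23 = 37 for the blank.
The known cells in row 6 total 26, leaving 60 − 26 = 34 for the blank.
The known cells in row 1 total 59, leaving 60 − 59 = 1 for the blank.

q = 4, a = 37, k = 34, y = 1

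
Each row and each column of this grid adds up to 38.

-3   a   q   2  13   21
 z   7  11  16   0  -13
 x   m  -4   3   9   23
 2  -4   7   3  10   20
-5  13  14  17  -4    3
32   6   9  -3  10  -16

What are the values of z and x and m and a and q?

z = 17, x = -5, m = 12, a = 4, q = 1

Column 3: 11 − 4 + 7 + 14 + 9 = 37, so its missing entry is 38 − 37 = 1.
Row 1: -3 + 1 + 2 + 13 + 21 = 34, so its missing entry is 38 − 34 = 4.
Column 2: 4 + 7 − 4 + 13 + 6 = 26, so its missing entry is 38 − 26 = 12.
Row 3: 12 − 4 + 3 + 9 + 23 = 43, so its missing entry is 38 − 43 = -5.
Row 2: 7 + 11 + 16 + 0 − 13 = 21, so its missing entry is 38 − 21 = 17.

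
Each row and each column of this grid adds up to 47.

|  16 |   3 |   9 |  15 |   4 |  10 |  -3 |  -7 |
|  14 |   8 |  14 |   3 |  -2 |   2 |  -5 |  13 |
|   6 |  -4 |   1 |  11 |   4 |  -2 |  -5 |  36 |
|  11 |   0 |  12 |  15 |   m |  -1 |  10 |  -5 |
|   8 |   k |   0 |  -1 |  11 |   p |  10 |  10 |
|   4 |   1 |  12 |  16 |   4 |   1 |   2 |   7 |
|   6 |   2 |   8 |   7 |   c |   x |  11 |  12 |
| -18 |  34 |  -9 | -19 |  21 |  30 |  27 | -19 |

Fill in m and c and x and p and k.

Row 4 has 11 + 0 + 12 + 15 − 1 + 10 − 5 = 42; the blank must be 47 − 42 = 5.
Column 5 has 4 − 2 + 4 + 5 + 11 + 4 + 21 = 47; the blank must be 47 − 47 = 0.
Row 7 has 6 + 2 + 8 + 7 + 0 + 11 + 12 = 46; the blank must be 47 − 46 = 1.
Column 6 has 10 + 2 − 2 − 1 + 1 + 1 + 30 = 41; the blank must be 47 − 41 = 6.
Row 5 has 8 + 0 − 1 + 11 + 6 + 10 + 10 = 44; the blank must be 47 − 44 = 3.

m = 5, c = 0, x = 1, p = 6, k = 3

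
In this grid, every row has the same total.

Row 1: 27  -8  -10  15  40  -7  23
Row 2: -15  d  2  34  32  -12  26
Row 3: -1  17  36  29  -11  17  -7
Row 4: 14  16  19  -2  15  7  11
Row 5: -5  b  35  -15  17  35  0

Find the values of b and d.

b = 13, d = 13

Rows 1 and 4 both add up to 80, so every row sums to 80.
Row 5: -5 + 35 − 15 + 17 + 35 + 0 = 67, so the missing entry is 80 − 67 = 13.
Row 2: -15 + 2 + 34 + 32 − 12 + 26 = 67, so the missing entry is 80 − 67 = 13.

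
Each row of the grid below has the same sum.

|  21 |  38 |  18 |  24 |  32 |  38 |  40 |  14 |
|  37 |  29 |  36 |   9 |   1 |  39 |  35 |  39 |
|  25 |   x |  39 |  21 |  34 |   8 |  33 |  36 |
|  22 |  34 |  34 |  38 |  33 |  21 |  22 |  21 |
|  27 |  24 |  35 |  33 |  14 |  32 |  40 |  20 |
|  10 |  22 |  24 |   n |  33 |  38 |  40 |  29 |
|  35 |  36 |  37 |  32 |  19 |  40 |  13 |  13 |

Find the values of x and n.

Rows 2 and 4 both add up to 225, so every row sums to 225.
Row 3: 25 + 39 + 21 + 34 + 8 + 33 + 36 = 196, so the missing entry is 225 − 196 = 29.
Row 6: 10 + 22 + 24 + 33 + 38 + 40 + 29 = 196, so the missing entry is 225 − 196 = 29.

x = 29, n = 29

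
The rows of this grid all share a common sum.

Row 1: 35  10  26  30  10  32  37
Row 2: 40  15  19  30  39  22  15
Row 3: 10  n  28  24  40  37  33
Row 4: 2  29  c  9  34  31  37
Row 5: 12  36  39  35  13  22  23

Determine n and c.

n = 8, c = 38

Row 1 sums to 180 and so does row 5; that's the common total.
In row 3 the known cells total 172, leaving 180 − 172 = 8.
In row 4 the known cells total 142, leaving 180 − 142 = 38.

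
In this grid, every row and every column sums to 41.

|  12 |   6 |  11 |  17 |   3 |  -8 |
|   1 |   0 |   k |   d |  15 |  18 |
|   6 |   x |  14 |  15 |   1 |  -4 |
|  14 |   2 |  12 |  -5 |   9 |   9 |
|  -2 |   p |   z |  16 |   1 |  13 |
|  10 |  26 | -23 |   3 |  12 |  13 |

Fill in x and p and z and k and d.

x = 9, p = -2, z = 15, k = 12, d = -5

The known cells in row 3 total 32, leaving 41 − 32 = 9 for the blank.
The known cells in column 2 total 43, leaving 41 − 43 = -2 for the blank.
The known cells in row 5 total 26, leaving 41 − 26 = 15 for the blank.
The known cells in column 3 total 29, leaving 41 − 29 = 12 for the blank.
The known cells in row 2 total 46, leaving 41 − 46 = -5 for the blank.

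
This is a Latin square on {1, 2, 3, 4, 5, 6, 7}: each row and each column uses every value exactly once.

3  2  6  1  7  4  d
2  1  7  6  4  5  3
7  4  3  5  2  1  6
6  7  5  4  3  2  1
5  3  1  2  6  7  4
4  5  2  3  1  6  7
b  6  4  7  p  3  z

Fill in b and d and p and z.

At (row 7, col 1): column 1 already has {2, 3, 4, 5, 6, 7}, so the value is 1.
For row 7, column 5: column 5 already has {1, 2, 3, 4, 6, 7}; that leaves 5.
Cell (7,7): row 7 already has {1, 3, 4, 5, 6, 7} → 2.
At (row 1, col 7): row 1 already has {1, 2, 3, 4, 6, 7}, so the value is 5.

b = 1, d = 5, p = 5, z = 2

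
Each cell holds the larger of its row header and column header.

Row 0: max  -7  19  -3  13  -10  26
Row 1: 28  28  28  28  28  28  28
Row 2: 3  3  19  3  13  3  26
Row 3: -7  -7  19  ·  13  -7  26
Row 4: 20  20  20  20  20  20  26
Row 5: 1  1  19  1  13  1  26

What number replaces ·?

-3

max(-7, -3) = -3.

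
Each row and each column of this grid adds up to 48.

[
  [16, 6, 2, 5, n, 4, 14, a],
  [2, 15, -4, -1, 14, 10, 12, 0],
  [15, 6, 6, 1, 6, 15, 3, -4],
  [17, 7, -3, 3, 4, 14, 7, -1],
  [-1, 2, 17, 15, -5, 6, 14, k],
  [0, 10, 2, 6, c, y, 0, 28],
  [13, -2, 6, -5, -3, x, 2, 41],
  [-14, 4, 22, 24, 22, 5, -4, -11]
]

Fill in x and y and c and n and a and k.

x = -4, y = -2, c = 4, n = 6, a = -5, k = 0

Row 7: 13 − 2 + 6 − 5 − 3 + 2 + 41 = 52, so its missing entry is 48 − 52 = -4.
Column 6: 4 + 10 + 15 + 14 + 6 − 4 + 5 = 50, so its missing entry is 48 − 50 = -2.
Row 6: 0 + 10 + 2 + 6 − 2 + 0 + 28 = 44, so its missing entry is 48 − 44 = 4.
Column 5: 14 + 6 + 4 − 5 + 4 − 3 + 22 = 42, so its missing entry is 48 − 42 = 6.
Row 1: 16 + 6 + 2 + 5 + 6 + 4 + 14 = 53, so its missing entry is 48 − 53 = -5.
Row 5: -1 + 2 + 17 + 15 − 5 + 6 + 14 = 48, so its missing entry is 48 − 48 = 0.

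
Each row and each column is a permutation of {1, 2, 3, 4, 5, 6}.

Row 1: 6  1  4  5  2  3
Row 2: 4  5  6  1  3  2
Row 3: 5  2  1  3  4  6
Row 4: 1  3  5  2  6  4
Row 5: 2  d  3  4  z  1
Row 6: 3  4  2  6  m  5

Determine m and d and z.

m = 1, d = 6, z = 5

Cell (6,5): row 6 already has {2, 3, 4, 5, 6} → 1.
At (row 5, col 5): column 5 already has {1, 2, 3, 4, 6}, so the value is 5.
At (row 5, col 2): row 5 already has {1, 2, 3, 4, 5}, so the value is 6.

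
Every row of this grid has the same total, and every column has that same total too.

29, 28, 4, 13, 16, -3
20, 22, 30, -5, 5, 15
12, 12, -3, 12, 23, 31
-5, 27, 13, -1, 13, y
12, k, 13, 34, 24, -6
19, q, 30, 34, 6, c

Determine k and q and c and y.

Rows 1 and 2 both sum to 87, so that's the common total.
The known cells in row 5 total 77, leaving 87 − 77 = 10 for the blank.
The known cells in column 2 total 99, leaving 87 − 99 = -12 for the blank.
The known cells in row 6 total 77, leaving 87 − 77 = 10 for the blank.
The known cells in row 4 total 47, leaving 87 − 47 = 40 for the blank.

k = 10, q = -12, c = 10, y = 40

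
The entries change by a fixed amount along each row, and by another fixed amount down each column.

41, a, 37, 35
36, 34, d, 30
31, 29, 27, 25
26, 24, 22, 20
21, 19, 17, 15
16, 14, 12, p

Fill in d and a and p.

Along each row the entries change by -2 per step; down each column they change by -5.
Row 2: from 36 at column 1, stepping by -2 to column 3 gives 32.
Row 1: from 41 at column 1, stepping by -2 to column 2 gives 39.
Row 6: from 16 at column 1, stepping by -2 to column 4 gives 10.

d = 32, a = 39, p = 10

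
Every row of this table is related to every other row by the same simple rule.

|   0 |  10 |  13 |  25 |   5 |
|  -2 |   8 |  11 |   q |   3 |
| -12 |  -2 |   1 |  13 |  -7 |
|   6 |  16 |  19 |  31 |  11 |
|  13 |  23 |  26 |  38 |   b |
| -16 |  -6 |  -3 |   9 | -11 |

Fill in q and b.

The difference between any two rows is the same in every column — this is an addition table with the headers hidden.
Row 2 minus row 1 is 11 − 13 = -2, so its entry in column 4 is 25 + (-2) = 23.
Row 5 minus row 1 is 26 − 13 = 13, so its entry in column 5 is 5 + 13 = 18.

q = 23, b = 18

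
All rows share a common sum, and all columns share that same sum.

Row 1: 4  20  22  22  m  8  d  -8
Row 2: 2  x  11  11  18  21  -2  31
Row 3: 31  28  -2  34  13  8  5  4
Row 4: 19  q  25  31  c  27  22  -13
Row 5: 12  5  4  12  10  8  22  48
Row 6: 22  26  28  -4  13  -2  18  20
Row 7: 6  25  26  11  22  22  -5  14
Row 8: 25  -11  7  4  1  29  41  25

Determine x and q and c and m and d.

x = 29, q = -1, c = 11, m = 33, d = 20

Rows 3 and 5 both sum to 121, so that's the common total.
The known cells in row 2 total 92, leaving 121 − 92 = 29 for the blank.
The known cells in column 2 total 122, leaving 121 − 122 = -1 for the blank.
The known cells in row 4 total 110, leaving 121 − 110 = 11 for the blank.
The known cells in column 5 total 88, leaving 121 − 88 = 33 for the blank.
The known cells in row 1 total 101, leaving 121 − 101 = 20 for the blank.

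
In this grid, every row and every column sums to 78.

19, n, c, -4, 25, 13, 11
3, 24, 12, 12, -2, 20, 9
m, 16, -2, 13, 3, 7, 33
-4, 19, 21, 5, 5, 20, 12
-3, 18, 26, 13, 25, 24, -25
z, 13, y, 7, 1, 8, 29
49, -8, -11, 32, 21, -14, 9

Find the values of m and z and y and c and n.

The known cells in column 2 total 82, leaving 78 − 82 = -4 for the blank.
The known cells in row 3 total 70, leaving 78 − 70 = 8 for the blank.
The known cells in row 1 total 60, leaving 78 − 60 = 18 for the blank.
The known cells in column 1 total 72, leaving 78 − 72 = 6 for the blank.
The known cells in row 6 total 64, leaving 78 − 64 = 14 for the blank.

m = 8, z = 6, y = 14, c = 18, n = -4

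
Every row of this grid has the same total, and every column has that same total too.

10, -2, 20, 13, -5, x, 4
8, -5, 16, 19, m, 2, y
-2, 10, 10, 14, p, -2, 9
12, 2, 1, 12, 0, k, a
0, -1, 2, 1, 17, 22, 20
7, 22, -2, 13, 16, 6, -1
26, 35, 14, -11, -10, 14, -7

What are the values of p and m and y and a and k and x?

p = 22, m = 21, y = 0, a = 36, k = -2, x = 21

Rows 5 and 6 both sum to 61, so that's the common total.
Row 3: -2 + 10 + 10 + 14 − 2 + 9 = 39, so its missing entry is 61 − 39 = 22.
Column 5: -5 + 22 + 0 + 17 + 16 − 10 = 40, so its missing entry is 61 − 40 = 21.
Row 1: 10 − 2 + 20 + 13 − 5 + 4 = 40, so its missing entry is 61 − 40 = 21.
Row 2: 8 − 5 + 16 + 19 + 21 + 2 = 61, so its missing entry is 61 − 61 = 0.
Column 7: 4 + 0 + 9 + 20 − 1 − 7 = 25, so its missing entry is 61 − 25 = 36.
Row 4: 12 + 2 + 1 + 12 + 0 + 36 = 63, so its missing entry is 61 − 63 = -2.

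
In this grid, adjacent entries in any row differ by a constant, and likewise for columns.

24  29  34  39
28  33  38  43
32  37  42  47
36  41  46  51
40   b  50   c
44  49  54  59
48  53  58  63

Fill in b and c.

b = 45, c = 55

Along each row the entries change by 5 per step; down each column they change by 4.
Row 5: from 40 at column 1, stepping by 5 to column 2 gives 45.
Row 5: from 40 at column 1, stepping by 5 to column 4 gives 55.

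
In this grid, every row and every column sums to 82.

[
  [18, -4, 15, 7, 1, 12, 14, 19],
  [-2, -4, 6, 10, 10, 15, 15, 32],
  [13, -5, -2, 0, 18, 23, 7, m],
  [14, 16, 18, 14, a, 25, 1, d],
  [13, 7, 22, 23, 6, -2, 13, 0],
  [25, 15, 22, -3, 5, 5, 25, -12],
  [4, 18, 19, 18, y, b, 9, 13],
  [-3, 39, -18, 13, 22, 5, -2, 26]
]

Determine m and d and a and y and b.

Row 3: 13 − 5 − 2 + 0 + 18 + 23 + 7 = 54, so its missing entry is 82 − 54 = 28.
Column 6: 12 + 15 + 23 + 25 − 2 + 5 + 5 = 83, so its missing entry is 82 − 83 = -1.
Column 8: 19 + 32 + 28 + 0 − 12 + 13 + 26 = 106, so its missing entry is 82 − 106 = -24.
Row 4: 14 + 16 + 18 + 14 + 25 + 1 − 24 = 64, so its missing entry is 82 − 64 = 18.
Row 7: 4 + 18 + 19 + 18 − 1 + 9 + 13 = 80, so its missing entry is 82 − 80 = 2.

m = 28, d = -24, a = 18, y = 2, b = -1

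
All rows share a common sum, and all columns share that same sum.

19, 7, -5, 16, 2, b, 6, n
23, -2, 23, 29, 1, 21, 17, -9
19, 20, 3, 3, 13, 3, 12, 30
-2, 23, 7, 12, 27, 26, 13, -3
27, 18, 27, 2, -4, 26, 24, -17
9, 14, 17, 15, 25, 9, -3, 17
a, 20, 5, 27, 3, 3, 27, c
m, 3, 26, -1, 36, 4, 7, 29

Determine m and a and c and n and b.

Rows 2 and 3 both sum to 103, so that's the common total.
Row 8: 3 + 26 − 1 + 36 + 4 + 7 + 29 = 104, so its missing entry is 103 − 104 = -1.
Column 6: 21 + 3 + 26 + 26 + 9 + 3 + 4 = 92, so its missing entry is 103 − 92 = 11.
Row 1: 19 + 7 − 5 + 16 + 2 + 11 + 6 = 56, so its missing entry is 103 − 56 = 47.
Column 8: 47 − 9 + 30 − 3 − 17 + 17 + 29 = 94, so its missing entry is 103 − 94 = 9.
Row 7: 20 + 5 + 27 + 3 + 3 + 27 + 9 = 94, so its missing entry is 103 − 94 = 9.

m = -1, a = 9, c = 9, n = 47, b = 11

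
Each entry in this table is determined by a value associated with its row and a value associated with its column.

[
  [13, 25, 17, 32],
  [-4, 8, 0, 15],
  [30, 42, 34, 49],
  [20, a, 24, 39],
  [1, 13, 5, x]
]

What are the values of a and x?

a = 32, x = 20

The difference between any two rows is the same in every column — this is an addition table with the headers hidden.
Row 4 minus row 1 is 20 − 13 = 7, so its entry in column 2 is 25 + 7 = 32.
Row 5 minus row 1 is 1 − 13 = -12, so its entry in column 4 is 32 + (-12) = 20.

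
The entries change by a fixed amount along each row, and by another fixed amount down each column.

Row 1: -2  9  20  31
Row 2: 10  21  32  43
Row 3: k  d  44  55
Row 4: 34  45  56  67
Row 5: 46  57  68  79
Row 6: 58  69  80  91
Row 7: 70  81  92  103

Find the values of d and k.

Along each row the entries change by 11 per step; down each column they change by 12.
Row 3: from 44 at column 3, stepping by 11 to column 2 gives 33.
Row 3: from 44 at column 3, stepping by 11 to column 1 gives 22.

d = 33, k = 22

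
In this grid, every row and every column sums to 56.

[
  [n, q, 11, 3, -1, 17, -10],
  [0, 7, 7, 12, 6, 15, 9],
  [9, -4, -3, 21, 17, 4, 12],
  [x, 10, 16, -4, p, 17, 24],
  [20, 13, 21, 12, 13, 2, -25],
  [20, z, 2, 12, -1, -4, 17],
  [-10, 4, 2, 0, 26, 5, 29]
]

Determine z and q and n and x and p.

Column 5 has -1 + 6 + 17 + 13 − 1 + 26 = 60; the blank must be 56 − 60 = -4.
Row 6 has 20 + 2 + 12 − 1 − 4 + 17 = 46; the blank must be 56 − 46 = 10.
Column 2 has 7 − 4 + 10 + 13 + 10 + 4 = 40; the blank must be 56 − 40 = 16.
Row 1 has 16 + 11 + 3 − 1 + 17 − 10 = 36; the blank must be 56 − 36 = 20.
Row 4 has 10 + 16 − 4 − 4 + 17 + 24 = 59; the blank must be 56 − 59 = -3.

z = 10, q = 16, n = 20, x = -3, p = -4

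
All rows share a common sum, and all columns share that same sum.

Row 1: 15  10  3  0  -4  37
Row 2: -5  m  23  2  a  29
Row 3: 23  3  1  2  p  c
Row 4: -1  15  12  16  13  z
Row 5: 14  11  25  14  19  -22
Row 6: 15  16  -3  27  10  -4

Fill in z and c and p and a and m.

Rows 1 and 5 both sum to 61, so that's the common total.
The known cells in column 2 total 55, leaving 61 − 55 = 6 for the blank.
The known cells in row 2 total 55, leaving 61 − 55 = 6 for the blank.
The known cells in column 5 total 44, leaving 61 − 44 = 17 for the blank.
The known cells in row 3 total 46, leaving 61 − 46 = 15 for the blank.
The known cells in row 4 total 55, leaving 61 − 55 = 6 for the blank.

z = 6, c = 15, p = 17, a = 6, m = 6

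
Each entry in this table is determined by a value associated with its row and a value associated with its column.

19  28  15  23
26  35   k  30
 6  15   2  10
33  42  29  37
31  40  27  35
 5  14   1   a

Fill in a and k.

a = 9, k = 22

The difference between any two rows is the same in every column — this is an addition table with the headers hidden.
Row 6 minus row 1 is 5 − 19 = -14, so its entry in column 4 is 23 + (-14) = 9.
Row 2 minus row 1 is 26 − 19 = 7, so its entry in column 3 is 15 + 7 = 22.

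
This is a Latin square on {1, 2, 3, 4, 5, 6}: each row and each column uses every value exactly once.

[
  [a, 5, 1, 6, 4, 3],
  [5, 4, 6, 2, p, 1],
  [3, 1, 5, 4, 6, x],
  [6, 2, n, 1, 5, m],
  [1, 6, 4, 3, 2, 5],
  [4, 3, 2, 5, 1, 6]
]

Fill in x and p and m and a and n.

Cell (1,1): row 1 already has {1, 3, 4, 5, 6} → 2.
Cell (2,5): row 2 already has {1, 2, 4, 5, 6} → 3.
Cell (4,3): column 3 already has {1, 2, 4, 5, 6} → 3.
Cell (3,6): row 3 already has {1, 3, 4, 5, 6} → 2.
Cell (4,6): row 4 already has {1, 2, 3, 5, 6} → 4.

x = 2, p = 3, m = 4, a = 2, n = 3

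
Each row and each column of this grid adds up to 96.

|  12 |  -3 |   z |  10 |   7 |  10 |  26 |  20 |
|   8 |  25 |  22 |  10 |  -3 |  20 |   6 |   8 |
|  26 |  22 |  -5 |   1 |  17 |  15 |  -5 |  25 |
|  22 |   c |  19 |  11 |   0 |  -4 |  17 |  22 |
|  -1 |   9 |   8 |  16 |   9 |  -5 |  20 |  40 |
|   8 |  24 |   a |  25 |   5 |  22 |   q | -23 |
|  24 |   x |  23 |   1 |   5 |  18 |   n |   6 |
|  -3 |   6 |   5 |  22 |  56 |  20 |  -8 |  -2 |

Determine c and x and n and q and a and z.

Row 4 has 22 + 19 + 11 + 0 − 4 + 17 + 22 = 87; the blank must be 96 − 87 = 9.
Column 2 has -3 + 25 + 22 + 9 + 9 + 24 + 6 = 92; the blank must be 96 − 92 = 4.
Row 1 has 12 − 3 + 10 + 7 + 10 + 26 + 20 = 82; the blank must be 96 − 82 = 14.
Row 7 has 24 + 4 + 23 + 1 + 5 + 18 + 6 = 81; the blank must be 96 − 81 = 15.
Column 7 has 26 + 6 − 5 + 17 + 20 + 15 − 8 = 71; the blank must be 96 − 71 = 25.
Row 6 has 8 + 24 + 25 + 5 + 22 + 25 − 23 = 86; the blank must be 96 − 86 = 10.

c = 9, x = 4, n = 15, q = 25, a = 10, z = 14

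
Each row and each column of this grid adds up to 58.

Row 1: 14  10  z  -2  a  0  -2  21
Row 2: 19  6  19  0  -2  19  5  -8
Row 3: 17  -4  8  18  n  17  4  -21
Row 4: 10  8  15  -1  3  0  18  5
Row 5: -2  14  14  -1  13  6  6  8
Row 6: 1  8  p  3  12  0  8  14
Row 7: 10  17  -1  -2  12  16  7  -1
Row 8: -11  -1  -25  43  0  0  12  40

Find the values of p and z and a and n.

p = 12, z = 16, a = 1, n = 19

Row 3: 17 − 4 + 8 + 18 + 17 + 4 − 21 = 39, so its missing entry is 58 − 39 = 19.
Column 5: -2 + 19 + 3 + 13 + 12 + 12 + 0 = 57, so its missing entry is 58 − 57 = 1.
Row 1: 14 + 10 − 2 + 1 + 0 − 2 + 21 = 42, so its missing entry is 58 − 42 = 16.
Row 6: 1 + 8 + 3 + 12 + 0 + 8 + 14 = 46, so its missing entry is 58 − 46 = 12.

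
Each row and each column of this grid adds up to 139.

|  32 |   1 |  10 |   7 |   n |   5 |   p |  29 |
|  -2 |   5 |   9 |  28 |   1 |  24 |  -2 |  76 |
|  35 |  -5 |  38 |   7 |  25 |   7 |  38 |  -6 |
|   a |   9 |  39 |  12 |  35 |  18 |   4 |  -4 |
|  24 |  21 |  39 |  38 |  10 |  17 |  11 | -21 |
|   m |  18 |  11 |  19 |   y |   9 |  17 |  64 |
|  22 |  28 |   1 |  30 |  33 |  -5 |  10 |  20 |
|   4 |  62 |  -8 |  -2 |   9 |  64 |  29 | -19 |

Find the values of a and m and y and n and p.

a = 26, m = -2, y = 3, n = 23, p = 32

Column 7 has -2 + 38 + 4 + 11 + 17 + 10 + 29 = 107; the blank must be 139 − 107 = 32.
Row 1 has 32 + 1 + 10 + 7 + 5 + 32 + 29 = 116; the blank must be 139 − 116 = 23.
Column 5 has 23 + 1 + 25 + 35 + 10 + 33 + 9 = 136; the blank must be 139 − 136 = 3.
Row 4 has 9 + 39 + 12 + 35 + 18 + 4 − 4 = 113; the blank must be 139 − 113 = 26.
Row 6 has 18 + 11 + 19 + 3 + 9 + 17 + 64 = 141; the blank must be 139 − 141 = -2.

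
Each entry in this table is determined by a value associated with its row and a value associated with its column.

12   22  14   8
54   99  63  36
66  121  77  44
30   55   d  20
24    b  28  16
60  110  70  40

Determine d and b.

d = 35, b = 44

Each row is a constant multiple of every other row — this is a multiplication table with the headers hidden.
Row 4 is 20/8 = 5/2 times row 1, so its entry in column 3 is 14 × 5/2 = 35.
Row 5 is 16/8 = 2/1 times row 1, so its entry in column 2 is 22 × 2/1 = 44.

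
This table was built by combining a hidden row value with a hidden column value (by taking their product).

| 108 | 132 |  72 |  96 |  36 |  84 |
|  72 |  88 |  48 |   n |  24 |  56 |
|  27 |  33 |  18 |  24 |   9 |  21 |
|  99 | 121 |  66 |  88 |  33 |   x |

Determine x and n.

Each row is a constant multiple of every other row — this is a multiplication table with the headers hidden.
Row 4 is 66/72 = 11/12 times row 1, so its entry in column 6 is 84 × 11/12 = 77.
Row 2 is 48/72 = 2/3 times row 1, so its entry in column 4 is 96 × 2/3 = 64.

x = 77, n = 64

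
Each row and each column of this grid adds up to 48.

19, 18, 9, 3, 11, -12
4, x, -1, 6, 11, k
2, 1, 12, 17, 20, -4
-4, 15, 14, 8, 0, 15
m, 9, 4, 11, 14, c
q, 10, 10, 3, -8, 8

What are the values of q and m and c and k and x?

Column 2: 18 + 1 + 15 + 9 + 10 = 53, so its missing entry is 48 − 53 = -5.
Row 2: 4 − 5 − 1 + 6 + 11 = 15, so its missing entry is 48 − 15 = 33.
Column 6: -12 + 33 − 4 + 15 + 8 = 40, so its missing entry is 48 − 40 = 8.
Row 5: 9 + 4 + 11 + 14 + 8 = 46, so its missing entry is 48 − 46 = 2.
Row 6: 10 + 10 + 3 − 8 + 8 = 23, so its missing entry is 48 − 23 = 25.

q = 25, m = 2, c = 8, k = 33, x = -5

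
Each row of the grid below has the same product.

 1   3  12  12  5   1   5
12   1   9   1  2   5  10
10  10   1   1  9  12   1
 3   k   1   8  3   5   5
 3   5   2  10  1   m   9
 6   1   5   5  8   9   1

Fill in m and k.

m = 4, k = 6

Rows 1 and 3 each multiply to 10800, so every row has product 10800.
Row 5: 3×5×2×10×1×9 = 2700, so the missing entry is 10800 ÷ 2700 = 4.
Row 4: 3×1×8×3×5×5 = 1800, so the missing entry is 10800 ÷ 1800 = 6.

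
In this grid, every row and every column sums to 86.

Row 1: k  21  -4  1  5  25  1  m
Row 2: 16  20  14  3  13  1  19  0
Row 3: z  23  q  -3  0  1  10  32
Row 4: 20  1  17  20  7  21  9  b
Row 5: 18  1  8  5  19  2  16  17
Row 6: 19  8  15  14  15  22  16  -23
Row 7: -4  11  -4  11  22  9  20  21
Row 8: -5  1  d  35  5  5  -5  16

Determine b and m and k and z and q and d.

b = -9, m = 32, k = 5, z = 17, q = 6, d = 34

Row 4 has 20 + 1 + 17 + 20 + 7 + 21 + 9 = 95; the blank must be 86 − 95 = -9.
Column 8 has 0 + 32 − 9 + 17 − 23 + 21 + 16 = 54; the blank must be 86 − 54 = 32.
Row 1 has 21 − 4 + 1 + 5 + 25 + 1 + 32 = 81; the blank must be 86 − 81 = 5.
Column 1 has 5 + 16 + 20 + 18 + 19 − 4 − 5 = 69; the blank must be 86 − 69 = 17.
Row 8 has -5 + 1 + 35 + 5 + 5 − 5 + 16 = 52; the blank must be 86 − 52 = 34.
Row 3 has 17 + 23 − 3 + 0 + 1 + 10 + 32 = 80; the blank must be 86 − 80 = 6.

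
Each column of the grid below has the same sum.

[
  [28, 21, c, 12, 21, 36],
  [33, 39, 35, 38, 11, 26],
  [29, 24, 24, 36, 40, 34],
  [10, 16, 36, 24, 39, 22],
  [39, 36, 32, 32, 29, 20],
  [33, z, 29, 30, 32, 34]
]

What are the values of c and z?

c = 16, z = 36

The complete columns each total 172.
Column 3 is missing 172 − 156 = 16 (since 35 + 24 + 36 + 32 + 29 = 156).
Column 2 is missing 172 − 136 = 36 (since 21 + 39 + 24 + 16 + 36 = 136).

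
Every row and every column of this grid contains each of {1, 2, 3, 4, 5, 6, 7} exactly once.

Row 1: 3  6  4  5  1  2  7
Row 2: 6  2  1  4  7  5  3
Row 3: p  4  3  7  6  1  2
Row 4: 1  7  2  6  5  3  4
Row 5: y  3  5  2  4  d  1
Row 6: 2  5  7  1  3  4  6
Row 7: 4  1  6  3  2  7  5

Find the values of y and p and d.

y = 7, p = 5, d = 6

For row 5, column 6: column 6 already has {1, 2, 3, 4, 5, 7}; that leaves 6.
At (row 5, col 1): row 5 already has {1, 2, 3, 4, 5, 6}, so the value is 7.
Cell (3,1): row 3 already has {1, 2, 3, 4, 6, 7} → 5.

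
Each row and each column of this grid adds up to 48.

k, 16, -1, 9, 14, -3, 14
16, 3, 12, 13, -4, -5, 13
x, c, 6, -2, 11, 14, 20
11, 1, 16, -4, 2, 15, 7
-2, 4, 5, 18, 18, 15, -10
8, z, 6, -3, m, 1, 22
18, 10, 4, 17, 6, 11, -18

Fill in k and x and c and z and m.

Row 1: 16 − 1 + 9 + 14 − 3 + 14 = 49, so its missing entry is 48 − 49 = -1.
Column 5: 14 − 4 + 11 + 2 + 18 + 6 = 47, so its missing entry is 48 − 47 = 1.
Column 1: -1 + 16 + 11 − 2 + 8 + 18 = 50, so its missing entry is 48 − 50 = -2.
Row 3: -2 + 6 − 2 + 11 + 14 + 20 = 47, so its missing entry is 48 − 47 = 1.
Row 6: 8 + 6 − 3 + 1 + 1 + 22 = 35, so its missing entry is 48 − 35 = 13.

k = -1, x = -2, c = 1, z = 13, m = 1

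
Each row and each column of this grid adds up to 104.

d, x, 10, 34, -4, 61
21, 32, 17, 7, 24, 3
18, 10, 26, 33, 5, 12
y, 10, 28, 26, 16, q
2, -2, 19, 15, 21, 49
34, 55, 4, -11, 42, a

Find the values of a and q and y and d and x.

Column 2 has 32 + 10 + 10 − 2 + 55 = 105; the blank must be 104 − 105 = -1.
Row 6 has 34 + 55 + 4 − 11 + 42 = 124; the blank must be 104 − 124 = -20.
Row 1 has -1 + 10 + 34 − 4 + 61 = 100; the blank must be 104 − 100 = 4.
Column 1 has 4 + 21 + 18 + 2 + 34 = 79; the blank must be 104 − 79 = 25.
Row 4 has 25 + 10 + 28 + 26 + 16 = 105; the blank must be 104 − 105 = -1.

a = -20, q = -1, y = 25, d = 4, x = -1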